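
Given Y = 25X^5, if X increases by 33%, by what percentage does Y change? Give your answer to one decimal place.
316.2%

For Y = 25X^5:
If X → X(1 + 0.33)
Then Y → Y · (1 + 0.33)^5
     ≈ Y · 4.1616

Percentage change = ((1 + 0.33)^5 − 1) × 100% ≈ 316.2%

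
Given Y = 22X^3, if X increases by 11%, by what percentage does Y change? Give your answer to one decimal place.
36.8%

For Y = 22X^3:
If X → X(1 + 0.11)
Then Y → Y · (1 + 0.11)^3
     ≈ Y · 1.3676

Percentage change = ((1 + 0.11)^3 − 1) × 100% ≈ 36.8%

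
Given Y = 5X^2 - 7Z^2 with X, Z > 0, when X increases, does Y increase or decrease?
Y increases

Taking the partial derivative:
∂Y/∂X = 10X

∂Y/∂X = 10X > 0 (assuming positive values)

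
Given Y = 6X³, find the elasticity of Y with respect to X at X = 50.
Elasticity = 3

Elasticity = (dY/dX) · (X/Y)

dY/dX = 18·X²
At X = 50: dY/dX = 45000, Y = 750000

Elasticity = 45000 · (50 / 750000) = 3

Interpretation: for a small percentage change in X, the percentage change in Y is approximately 3.00 times as large.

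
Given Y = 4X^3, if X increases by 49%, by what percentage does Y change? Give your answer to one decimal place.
230.8%

For Y = 4X^3:
If X → X(1 + 0.49)
Then Y → Y · (1 + 0.49)^3
     ≈ Y · 3.3079

Percentage change = ((1 + 0.49)^3 − 1) × 100% ≈ 230.8%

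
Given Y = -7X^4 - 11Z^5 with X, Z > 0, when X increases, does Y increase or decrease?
Y decreases

Taking the partial derivative:
∂Y/∂X = -28X^3

∂Y/∂X = -28X^3 < 0 (assuming positive values)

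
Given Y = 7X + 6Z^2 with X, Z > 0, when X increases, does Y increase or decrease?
Y increases

Taking the partial derivative:
∂Y/∂X = 7

∂Y/∂X = 7 > 0 (assuming positive values)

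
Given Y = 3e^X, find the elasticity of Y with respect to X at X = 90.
Elasticity = 90

Elasticity = (dY/dX) · (X/Y)

dY/dX = 3·e^X
At X = 90: dY/dX = 3·e^90, Y = 3·e^90

Elasticity = (3·e^90) · (90 / (3·e^90)) = 90

Interpretation: for a small percentage change in X, the percentage change in Y is approximately 90.00 times as large.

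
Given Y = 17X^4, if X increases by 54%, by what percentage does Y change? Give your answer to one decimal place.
462.4%

For Y = 17X^4:
If X → X(1 + 0.54)
Then Y → Y · (1 + 0.54)^4
     ≈ Y · 5.6245

Percentage change = ((1 + 0.54)^4 − 1) × 100% ≈ 462.4%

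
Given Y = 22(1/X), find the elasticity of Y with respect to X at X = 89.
Elasticity = -1

Elasticity = (dY/dX) · (X/Y)

dY/dX = -22/X²
At X = 89: dY/dX = -22/7921, Y = 22/89

Elasticity = (-22/7921) · (89 / (22/89)) = -1

Interpretation: for a small percentage change in X, the percentage change in Y is approximately -1.00 times as large.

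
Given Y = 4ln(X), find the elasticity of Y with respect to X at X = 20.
Elasticity = 1/ln(20) ≈ 0.3338

Elasticity = (dY/dX) · (X/Y)

dY/dX = 4/X
At X = 20: dY/dX = 1/5, Y = 4·ln(20)

Elasticity = (1/5) · (20 / (4·ln(20))) = 1/ln(20) ≈ 0.3338

Interpretation: for a small percentage change in X, the percentage change in Y is approximately 0.33 times as large.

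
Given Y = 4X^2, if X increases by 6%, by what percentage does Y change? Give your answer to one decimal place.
12.4%

For Y = 4X^2:
If X → X(1 + 0.06)
Then Y → Y · (1 + 0.06)^2
     = Y · 1.1236

Percentage change = ((1 + 0.06)^2 − 1) × 100% ≈ 12.4%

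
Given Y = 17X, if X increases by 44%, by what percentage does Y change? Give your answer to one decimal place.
44.0%

For Y = 17X:
If X → X(1 + 0.44)
Then Y → Y · (1 + 0.44)^1
     = Y · 1.4400

Percentage change = ((1 + 0.44)^1 − 1) × 100% = 44.0%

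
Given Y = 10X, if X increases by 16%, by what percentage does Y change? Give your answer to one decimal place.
16.0%

For Y = 10X:
If X → X(1 + 0.16)
Then Y → Y · (1 + 0.16)^1
     = Y · 1.1600

Percentage change = ((1 + 0.16)^1 − 1) × 100% = 16.0%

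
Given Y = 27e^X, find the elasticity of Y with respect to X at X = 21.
Elasticity = 21

Elasticity = (dY/dX) · (X/Y)

dY/dX = 27·e^X
At X = 21: dY/dX = 27·e^21, Y = 27·e^21

Elasticity = (27·e^21) · (21 / (27·e^21)) = 21

Interpretation: for a small percentage change in X, the percentage change in Y is approximately 21.00 times as large.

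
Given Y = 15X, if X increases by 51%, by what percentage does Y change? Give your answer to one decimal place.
51.0%

For Y = 15X:
If X → X(1 + 0.51)
Then Y → Y · (1 + 0.51)^1
     = Y · 1.5100

Percentage change = ((1 + 0.51)^1 − 1) × 100% = 51.0%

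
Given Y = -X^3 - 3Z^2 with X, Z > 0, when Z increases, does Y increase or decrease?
Y decreases

Taking the partial derivative:
∂Y/∂Z = -6Z

∂Y/∂Z = -6Z < 0 (assuming positive values)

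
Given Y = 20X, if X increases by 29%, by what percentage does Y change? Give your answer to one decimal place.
29.0%

For Y = 20X:
If X → X(1 + 0.29)
Then Y → Y · (1 + 0.29)^1
     = Y · 1.2900

Percentage change = ((1 + 0.29)^1 − 1) × 100% = 29.0%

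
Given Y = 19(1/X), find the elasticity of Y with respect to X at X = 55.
Elasticity = -1

Elasticity = (dY/dX) · (X/Y)

dY/dX = -19/X²
At X = 55: dY/dX = -19/3025, Y = 19/55

Elasticity = (-19/3025) · (55 / (19/55)) = -1

Interpretation: for a small percentage change in X, the percentage change in Y is approximately -1.00 times as large.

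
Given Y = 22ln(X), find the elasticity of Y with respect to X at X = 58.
Elasticity = 1/ln(58) ≈ 0.2463

Elasticity = (dY/dX) · (X/Y)

dY/dX = 22/X
At X = 58: dY/dX = 11/29, Y = 22·ln(58)

Elasticity = (11/29) · (58 / (22·ln(58))) = 1/ln(58) ≈ 0.2463

Interpretation: for a small percentage change in X, the percentage change in Y is approximately 0.25 times as large.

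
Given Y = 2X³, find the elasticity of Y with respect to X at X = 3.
Elasticity = 3

Elasticity = (dY/dX) · (X/Y)

dY/dX = 6·X²
At X = 3: dY/dX = 54, Y = 54

Elasticity = 54 · (3 / 54) = 3

Interpretation: for a small percentage change in X, the percentage change in Y is approximately 3.00 times as large.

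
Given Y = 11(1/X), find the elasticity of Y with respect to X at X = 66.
Elasticity = -1

Elasticity = (dY/dX) · (X/Y)

dY/dX = -11/X²
At X = 66: dY/dX = -1/396, Y = 1/6

Elasticity = (-1/396) · (66 / (1/6)) = -1

Interpretation: for a small percentage change in X, the percentage change in Y is approximately -1.00 times as large.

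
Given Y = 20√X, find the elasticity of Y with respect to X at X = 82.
Elasticity = 1/2

Elasticity = (dY/dX) · (X/Y)

dY/dX = 10/√X
At X = 82: dY/dX = 5·√82/41, Y = 20·√82

Elasticity = (5·√82/41) · (82 / (20·√82)) = 1/2

Interpretation: for a small percentage change in X, the percentage change in Y is approximately 0.50 times as large.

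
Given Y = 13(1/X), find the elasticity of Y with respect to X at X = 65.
Elasticity = -1

Elasticity = (dY/dX) · (X/Y)

dY/dX = -13/X²
At X = 65: dY/dX = -1/325, Y = 1/5

Elasticity = (-1/325) · (65 / (1/5)) = -1

Interpretation: for a small percentage change in X, the percentage change in Y is approximately -1.00 times as large.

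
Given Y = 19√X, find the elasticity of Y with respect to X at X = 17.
Elasticity = 1/2

Elasticity = (dY/dX) · (X/Y)

dY/dX = 19/(2·√X)
At X = 17: dY/dX = 19·√17/34, Y = 19·√17

Elasticity = (19·√17/34) · (17 / (19·√17)) = 1/2

Interpretation: for a small percentage change in X, the percentage change in Y is approximately 0.50 times as large.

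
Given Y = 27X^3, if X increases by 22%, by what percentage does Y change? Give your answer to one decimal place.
81.6%

For Y = 27X^3:
If X → X(1 + 0.22)
Then Y → Y · (1 + 0.22)^3
     ≈ Y · 1.8158

Percentage change = ((1 + 0.22)^3 − 1) × 100% ≈ 81.6%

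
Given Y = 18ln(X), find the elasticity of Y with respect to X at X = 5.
Elasticity = 1/ln(5) ≈ 0.6213

Elasticity = (dY/dX) · (X/Y)

dY/dX = 18/X
At X = 5: dY/dX = 18/5, Y = 18·ln(5)

Elasticity = (18/5) · (5 / (18·ln(5))) = 1/ln(5) ≈ 0.6213

Interpretation: for a small percentage change in X, the percentage change in Y is approximately 0.62 times as large.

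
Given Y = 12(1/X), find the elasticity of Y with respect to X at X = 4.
Elasticity = -1

Elasticity = (dY/dX) · (X/Y)

dY/dX = -12/X²
At X = 4: dY/dX = -3/4, Y = 3

Elasticity = (-3/4) · (4 / 3) = -1

Interpretation: for a small percentage change in X, the percentage change in Y is approximately -1.00 times as large.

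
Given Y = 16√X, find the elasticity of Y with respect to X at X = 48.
Elasticity = 1/2

Elasticity = (dY/dX) · (X/Y)

dY/dX = 8/√X
At X = 48: dY/dX = 2·√3/3, Y = 64·√3

Elasticity = (2·√3/3) · (48 / (64·√3)) = 1/2

Interpretation: for a small percentage change in X, the percentage change in Y is approximately 0.50 times as large.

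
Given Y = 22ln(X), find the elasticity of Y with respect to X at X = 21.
Elasticity = 1/ln(21) ≈ 0.3285

Elasticity = (dY/dX) · (X/Y)

dY/dX = 22/X
At X = 21: dY/dX = 22/21, Y = 22·ln(21)

Elasticity = (22/21) · (21 / (22·ln(21))) = 1/ln(21) ≈ 0.3285

Interpretation: for a small percentage change in X, the percentage change in Y is approximately 0.33 times as large.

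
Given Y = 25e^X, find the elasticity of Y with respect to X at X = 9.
Elasticity = 9

Elasticity = (dY/dX) · (X/Y)

dY/dX = 25·e^X
At X = 9: dY/dX = 25·e^9, Y = 25·e^9

Elasticity = (25·e^9) · (9 / (25·e^9)) = 9

Interpretation: for a small percentage change in X, the percentage change in Y is approximately 9.00 times as large.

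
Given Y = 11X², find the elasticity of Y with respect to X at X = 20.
Elasticity = 2

Elasticity = (dY/dX) · (X/Y)

dY/dX = 22·X
At X = 20: dY/dX = 440, Y = 4400

Elasticity = 440 · (20 / 4400) = 2

Interpretation: for a small percentage change in X, the percentage change in Y is approximately 2.00 times as large.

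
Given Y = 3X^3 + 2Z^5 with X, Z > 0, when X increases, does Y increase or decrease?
Y increases

Taking the partial derivative:
∂Y/∂X = 9X^2

∂Y/∂X = 9X^2 > 0 (assuming positive values)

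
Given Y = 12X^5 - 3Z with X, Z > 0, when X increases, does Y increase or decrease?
Y increases

Taking the partial derivative:
∂Y/∂X = 60X^4

∂Y/∂X = 60X^4 > 0 (assuming positive values)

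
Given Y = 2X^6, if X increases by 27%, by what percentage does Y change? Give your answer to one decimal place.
319.6%

For Y = 2X^6:
If X → X(1 + 0.27)
Then Y → Y · (1 + 0.27)^6
     ≈ Y · 4.1959

Percentage change = ((1 + 0.27)^6 − 1) × 100% ≈ 319.6%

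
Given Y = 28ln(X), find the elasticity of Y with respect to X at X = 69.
Elasticity = 1/ln(69) ≈ 0.2362

Elasticity = (dY/dX) · (X/Y)

dY/dX = 28/X
At X = 69: dY/dX = 28/69, Y = 28·ln(69)

Elasticity = (28/69) · (69 / (28·ln(69))) = 1/ln(69) ≈ 0.2362

Interpretation: for a small percentage change in X, the percentage change in Y is approximately 0.24 times as large.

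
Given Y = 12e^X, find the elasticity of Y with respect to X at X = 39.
Elasticity = 39

Elasticity = (dY/dX) · (X/Y)

dY/dX = 12·e^X
At X = 39: dY/dX = 12·e^39, Y = 12·e^39

Elasticity = (12·e^39) · (39 / (12·e^39)) = 39

Interpretation: for a small percentage change in X, the percentage change in Y is approximately 39.00 times as large.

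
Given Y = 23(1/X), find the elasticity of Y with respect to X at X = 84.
Elasticity = -1

Elasticity = (dY/dX) · (X/Y)

dY/dX = -23/X²
At X = 84: dY/dX = -23/7056, Y = 23/84

Elasticity = (-23/7056) · (84 / (23/84)) = -1

Interpretation: for a small percentage change in X, the percentage change in Y is approximately -1.00 times as large.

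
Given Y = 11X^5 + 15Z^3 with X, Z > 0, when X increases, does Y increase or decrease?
Y increases

Taking the partial derivative:
∂Y/∂X = 55X^4

∂Y/∂X = 55X^4 > 0 (assuming positive values)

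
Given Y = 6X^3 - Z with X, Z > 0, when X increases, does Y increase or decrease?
Y increases

Taking the partial derivative:
∂Y/∂X = 18X^2

∂Y/∂X = 18X^2 > 0 (assuming positive values)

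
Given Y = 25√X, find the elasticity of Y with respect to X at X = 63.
Elasticity = 1/2

Elasticity = (dY/dX) · (X/Y)

dY/dX = 25/(2·√X)
At X = 63: dY/dX = 25·√7/42, Y = 75·√7

Elasticity = (25·√7/42) · (63 / (75·√7)) = 1/2

Interpretation: for a small percentage change in X, the percentage change in Y is approximately 0.50 times as large.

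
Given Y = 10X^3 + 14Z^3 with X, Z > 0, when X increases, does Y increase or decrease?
Y increases

Taking the partial derivative:
∂Y/∂X = 30X^2

∂Y/∂X = 30X^2 > 0 (assuming positive values)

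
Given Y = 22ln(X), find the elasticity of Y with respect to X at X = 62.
Elasticity = 1/ln(62) ≈ 0.2423

Elasticity = (dY/dX) · (X/Y)

dY/dX = 22/X
At X = 62: dY/dX = 11/31, Y = 22·ln(62)

Elasticity = (11/31) · (62 / (22·ln(62))) = 1/ln(62) ≈ 0.2423

Interpretation: for a small percentage change in X, the percentage change in Y is approximately 0.24 times as large.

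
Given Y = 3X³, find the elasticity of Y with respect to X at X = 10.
Elasticity = 3

Elasticity = (dY/dX) · (X/Y)

dY/dX = 9·X²
At X = 10: dY/dX = 900, Y = 3000

Elasticity = 900 · (10 / 3000) = 3

Interpretation: for a small percentage change in X, the percentage change in Y is approximately 3.00 times as large.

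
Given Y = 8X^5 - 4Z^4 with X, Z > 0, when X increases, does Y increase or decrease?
Y increases

Taking the partial derivative:
∂Y/∂X = 40X^4

∂Y/∂X = 40X^4 > 0 (assuming positive values)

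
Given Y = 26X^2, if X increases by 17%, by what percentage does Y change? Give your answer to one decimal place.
36.9%

For Y = 26X^2:
If X → X(1 + 0.17)
Then Y → Y · (1 + 0.17)^2
     = Y · 1.3689

Percentage change = ((1 + 0.17)^2 − 1) × 100% ≈ 36.9%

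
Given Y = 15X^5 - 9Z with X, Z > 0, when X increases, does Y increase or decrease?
Y increases

Taking the partial derivative:
∂Y/∂X = 75X^4

∂Y/∂X = 75X^4 > 0 (assuming positive values)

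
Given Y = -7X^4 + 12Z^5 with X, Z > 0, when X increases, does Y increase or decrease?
Y decreases

Taking the partial derivative:
∂Y/∂X = -28X^3

∂Y/∂X = -28X^3 < 0 (assuming positive values)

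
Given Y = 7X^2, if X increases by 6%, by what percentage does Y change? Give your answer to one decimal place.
12.4%

For Y = 7X^2:
If X → X(1 + 0.06)
Then Y → Y · (1 + 0.06)^2
     = Y · 1.1236

Percentage change = ((1 + 0.06)^2 − 1) × 100% ≈ 12.4%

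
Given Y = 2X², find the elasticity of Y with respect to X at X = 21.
Elasticity = 2

Elasticity = (dY/dX) · (X/Y)

dY/dX = 4·X
At X = 21: dY/dX = 84, Y = 882

Elasticity = 84 · (21 / 882) = 2

Interpretation: for a small percentage change in X, the percentage change in Y is approximately 2.00 times as large.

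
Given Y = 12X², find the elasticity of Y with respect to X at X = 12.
Elasticity = 2

Elasticity = (dY/dX) · (X/Y)

dY/dX = 24·X
At X = 12: dY/dX = 288, Y = 1728

Elasticity = 288 · (12 / 1728) = 2

Interpretation: for a small percentage change in X, the percentage change in Y is approximately 2.00 times as large.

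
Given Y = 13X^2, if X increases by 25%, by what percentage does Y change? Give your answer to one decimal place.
56.3%

For Y = 13X^2:
If X → X(1 + 0.25)
Then Y → Y · (1 + 0.25)^2
     = Y · 1.5625

Percentage change = ((1 + 0.25)^2 − 1) × 100% ≈ 56.3%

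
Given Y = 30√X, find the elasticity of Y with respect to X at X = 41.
Elasticity = 1/2

Elasticity = (dY/dX) · (X/Y)

dY/dX = 15/√X
At X = 41: dY/dX = 15·√41/41, Y = 30·√41

Elasticity = (15·√41/41) · (41 / (30·√41)) = 1/2

Interpretation: for a small percentage change in X, the percentage change in Y is approximately 0.50 times as large.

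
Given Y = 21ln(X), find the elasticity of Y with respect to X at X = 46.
Elasticity = 1/ln(46) ≈ 0.2612

Elasticity = (dY/dX) · (X/Y)

dY/dX = 21/X
At X = 46: dY/dX = 21/46, Y = 21·ln(46)

Elasticity = (21/46) · (46 / (21·ln(46))) = 1/ln(46) ≈ 0.2612

Interpretation: for a small percentage change in X, the percentage change in Y is approximately 0.26 times as large.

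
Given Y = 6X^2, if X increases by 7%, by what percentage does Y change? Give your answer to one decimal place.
14.5%

For Y = 6X^2:
If X → X(1 + 0.07)
Then Y → Y · (1 + 0.07)^2
     = Y · 1.1449

Percentage change = ((1 + 0.07)^2 − 1) × 100% ≈ 14.5%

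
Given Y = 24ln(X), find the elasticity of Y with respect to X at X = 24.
Elasticity = 1/ln(24) ≈ 0.3147

Elasticity = (dY/dX) · (X/Y)

dY/dX = 24/X
At X = 24: dY/dX = 1, Y = 24·ln(24)

Elasticity = 1 · (24 / (24·ln(24))) = 1/ln(24) ≈ 0.3147

Interpretation: for a small percentage change in X, the percentage change in Y is approximately 0.31 times as large.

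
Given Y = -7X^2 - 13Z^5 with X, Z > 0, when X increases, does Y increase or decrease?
Y decreases

Taking the partial derivative:
∂Y/∂X = -14X

∂Y/∂X = -14X < 0 (assuming positive values)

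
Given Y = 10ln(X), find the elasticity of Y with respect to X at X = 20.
Elasticity = 1/ln(20) ≈ 0.3338

Elasticity = (dY/dX) · (X/Y)

dY/dX = 10/X
At X = 20: dY/dX = 1/2, Y = 10·ln(20)

Elasticity = (1/2) · (20 / (10·ln(20))) = 1/ln(20) ≈ 0.3338

Interpretation: for a small percentage change in X, the percentage change in Y is approximately 0.33 times as large.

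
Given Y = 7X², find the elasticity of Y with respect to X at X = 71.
Elasticity = 2

Elasticity = (dY/dX) · (X/Y)

dY/dX = 14·X
At X = 71: dY/dX = 994, Y = 35287

Elasticity = 994 · (71 / 35287) = 2

Interpretation: for a small percentage change in X, the percentage change in Y is approximately 2.00 times as large.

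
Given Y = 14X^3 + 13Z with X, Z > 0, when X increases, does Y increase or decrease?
Y increases

Taking the partial derivative:
∂Y/∂X = 42X^2

∂Y/∂X = 42X^2 > 0 (assuming positive values)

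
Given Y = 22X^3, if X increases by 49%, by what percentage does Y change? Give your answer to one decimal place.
230.8%

For Y = 22X^3:
If X → X(1 + 0.49)
Then Y → Y · (1 + 0.49)^3
     ≈ Y · 3.3079

Percentage change = ((1 + 0.49)^3 − 1) × 100% ≈ 230.8%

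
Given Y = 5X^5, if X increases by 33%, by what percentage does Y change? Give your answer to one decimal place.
316.2%

For Y = 5X^5:
If X → X(1 + 0.33)
Then Y → Y · (1 + 0.33)^5
     ≈ Y · 4.1616

Percentage change = ((1 + 0.33)^5 − 1) × 100% ≈ 316.2%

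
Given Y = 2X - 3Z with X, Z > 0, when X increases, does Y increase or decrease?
Y increases

Taking the partial derivative:
∂Y/∂X = 2

∂Y/∂X = 2 > 0 (assuming positive values)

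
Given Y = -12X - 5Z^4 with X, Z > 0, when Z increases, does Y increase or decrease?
Y decreases

Taking the partial derivative:
∂Y/∂Z = -20Z^3

∂Y/∂Z = -20Z^3 < 0 (assuming positive values)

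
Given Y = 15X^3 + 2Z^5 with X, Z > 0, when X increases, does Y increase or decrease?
Y increases

Taking the partial derivative:
∂Y/∂X = 45X^2

∂Y/∂X = 45X^2 > 0 (assuming positive values)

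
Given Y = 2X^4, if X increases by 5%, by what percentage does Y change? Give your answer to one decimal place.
21.6%

For Y = 2X^4:
If X → X(1 + 0.05)
Then Y → Y · (1 + 0.05)^4
     ≈ Y · 1.2155

Percentage change = ((1 + 0.05)^4 − 1) × 100% ≈ 21.6%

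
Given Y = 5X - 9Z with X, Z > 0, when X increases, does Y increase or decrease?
Y increases

Taking the partial derivative:
∂Y/∂X = 5

∂Y/∂X = 5 > 0 (assuming positive values)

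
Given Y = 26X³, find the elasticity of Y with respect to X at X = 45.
Elasticity = 3

Elasticity = (dY/dX) · (X/Y)

dY/dX = 78·X²
At X = 45: dY/dX = 157950, Y = 2369250

Elasticity = 157950 · (45 / 2369250) = 3

Interpretation: for a small percentage change in X, the percentage change in Y is approximately 3.00 times as large.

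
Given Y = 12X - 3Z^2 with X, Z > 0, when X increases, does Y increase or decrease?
Y increases

Taking the partial derivative:
∂Y/∂X = 12

∂Y/∂X = 12 > 0 (assuming positive values)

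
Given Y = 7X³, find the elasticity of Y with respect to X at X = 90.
Elasticity = 3

Elasticity = (dY/dX) · (X/Y)

dY/dX = 21·X²
At X = 90: dY/dX = 170100, Y = 5103000

Elasticity = 170100 · (90 / 5103000) = 3

Interpretation: for a small percentage change in X, the percentage change in Y is approximately 3.00 times as large.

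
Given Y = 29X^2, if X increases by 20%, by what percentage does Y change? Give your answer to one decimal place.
44.0%

For Y = 29X^2:
If X → X(1 + 0.2)
Then Y → Y · (1 + 0.2)^2
     = Y · 1.4400

Percentage change = ((1 + 0.2)^2 − 1) × 100% = 44.0%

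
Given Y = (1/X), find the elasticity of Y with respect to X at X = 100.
Elasticity = -1

Elasticity = (dY/dX) · (X/Y)

dY/dX = -1/X²
At X = 100: dY/dX = -1/10000, Y = 1/100

Elasticity = (-1/10000) · (100 / (1/100)) = -1

Interpretation: for a small percentage change in X, the percentage change in Y is approximately -1.00 times as large.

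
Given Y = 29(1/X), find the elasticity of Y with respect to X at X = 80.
Elasticity = -1

Elasticity = (dY/dX) · (X/Y)

dY/dX = -29/X²
At X = 80: dY/dX = -29/6400, Y = 29/80

Elasticity = (-29/6400) · (80 / (29/80)) = -1

Interpretation: for a small percentage change in X, the percentage change in Y is approximately -1.00 times as large.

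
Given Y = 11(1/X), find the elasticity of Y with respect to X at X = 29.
Elasticity = -1

Elasticity = (dY/dX) · (X/Y)

dY/dX = -11/X²
At X = 29: dY/dX = -11/841, Y = 11/29

Elasticity = (-11/841) · (29 / (11/29)) = -1

Interpretation: for a small percentage change in X, the percentage change in Y is approximately -1.00 times as large.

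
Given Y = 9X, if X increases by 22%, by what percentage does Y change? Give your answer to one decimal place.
22.0%

For Y = 9X:
If X → X(1 + 0.22)
Then Y → Y · (1 + 0.22)^1
     = Y · 1.2200

Percentage change = ((1 + 0.22)^1 − 1) × 100% = 22.0%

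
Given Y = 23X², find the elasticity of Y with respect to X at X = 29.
Elasticity = 2

Elasticity = (dY/dX) · (X/Y)

dY/dX = 46·X
At X = 29: dY/dX = 1334, Y = 19343

Elasticity = 1334 · (29 / 19343) = 2

Interpretation: for a small percentage change in X, the percentage change in Y is approximately 2.00 times as large.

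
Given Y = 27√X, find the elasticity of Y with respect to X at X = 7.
Elasticity = 1/2

Elasticity = (dY/dX) · (X/Y)

dY/dX = 27/(2·√X)
At X = 7: dY/dX = 27·√7/14, Y = 27·√7

Elasticity = (27·√7/14) · (7 / (27·√7)) = 1/2

Interpretation: for a small percentage change in X, the percentage change in Y is approximately 0.50 times as large.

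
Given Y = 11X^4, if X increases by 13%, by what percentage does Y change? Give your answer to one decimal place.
63.0%

For Y = 11X^4:
If X → X(1 + 0.13)
Then Y → Y · (1 + 0.13)^4
     ≈ Y · 1.6305

Percentage change = ((1 + 0.13)^4 − 1) × 100% ≈ 63.0%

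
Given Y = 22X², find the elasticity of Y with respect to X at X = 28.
Elasticity = 2

Elasticity = (dY/dX) · (X/Y)

dY/dX = 44·X
At X = 28: dY/dX = 1232, Y = 17248

Elasticity = 1232 · (28 / 17248) = 2

Interpretation: for a small percentage change in X, the percentage change in Y is approximately 2.00 times as large.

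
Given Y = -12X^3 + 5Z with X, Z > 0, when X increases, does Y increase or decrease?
Y decreases

Taking the partial derivative:
∂Y/∂X = -36X^2

∂Y/∂X = -36X^2 < 0 (assuming positive values)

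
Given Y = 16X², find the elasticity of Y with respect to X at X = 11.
Elasticity = 2

Elasticity = (dY/dX) · (X/Y)

dY/dX = 32·X
At X = 11: dY/dX = 352, Y = 1936

Elasticity = 352 · (11 / 1936) = 2

Interpretation: for a small percentage change in X, the percentage change in Y is approximately 2.00 times as large.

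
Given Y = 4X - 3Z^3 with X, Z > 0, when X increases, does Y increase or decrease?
Y increases

Taking the partial derivative:
∂Y/∂X = 4

∂Y/∂X = 4 > 0 (assuming positive values)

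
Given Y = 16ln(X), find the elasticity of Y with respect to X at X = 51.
Elasticity = 1/ln(51) ≈ 0.2543

Elasticity = (dY/dX) · (X/Y)

dY/dX = 16/X
At X = 51: dY/dX = 16/51, Y = 16·ln(51)

Elasticity = (16/51) · (51 / (16·ln(51))) = 1/ln(51) ≈ 0.2543

Interpretation: for a small percentage change in X, the percentage change in Y is approximately 0.25 times as large.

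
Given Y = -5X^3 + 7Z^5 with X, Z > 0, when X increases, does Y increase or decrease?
Y decreases

Taking the partial derivative:
∂Y/∂X = -15X^2

∂Y/∂X = -15X^2 < 0 (assuming positive values)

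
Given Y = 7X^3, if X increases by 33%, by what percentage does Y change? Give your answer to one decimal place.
135.3%

For Y = 7X^3:
If X → X(1 + 0.33)
Then Y → Y · (1 + 0.33)^3
     ≈ Y · 2.3526

Percentage change = ((1 + 0.33)^3 − 1) × 100% ≈ 135.3%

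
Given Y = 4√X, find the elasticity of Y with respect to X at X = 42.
Elasticity = 1/2

Elasticity = (dY/dX) · (X/Y)

dY/dX = 2/√X
At X = 42: dY/dX = √42/21, Y = 4·√42

Elasticity = (√42/21) · (42 / (4·√42)) = 1/2

Interpretation: for a small percentage change in X, the percentage change in Y is approximately 0.50 times as large.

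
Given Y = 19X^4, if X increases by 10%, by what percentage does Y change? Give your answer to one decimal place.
46.4%

For Y = 19X^4:
If X → X(1 + 0.1)
Then Y → Y · (1 + 0.1)^4
     = Y · 1.4641

Percentage change = ((1 + 0.1)^4 − 1) × 100% ≈ 46.4%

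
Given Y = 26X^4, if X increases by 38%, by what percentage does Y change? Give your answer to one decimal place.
262.7%

For Y = 26X^4:
If X → X(1 + 0.38)
Then Y → Y · (1 + 0.38)^4
     ≈ Y · 3.6267

Percentage change = ((1 + 0.38)^4 − 1) × 100% ≈ 262.7%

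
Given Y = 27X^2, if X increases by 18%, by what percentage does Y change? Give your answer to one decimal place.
39.2%

For Y = 27X^2:
If X → X(1 + 0.18)
Then Y → Y · (1 + 0.18)^2
     = Y · 1.3924

Percentage change = ((1 + 0.18)^2 − 1) × 100% ≈ 39.2%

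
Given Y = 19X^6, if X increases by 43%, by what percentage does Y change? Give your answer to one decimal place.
755.1%

For Y = 19X^6:
If X → X(1 + 0.43)
Then Y → Y · (1 + 0.43)^6
     ≈ Y · 8.5510

Percentage change = ((1 + 0.43)^6 − 1) × 100% ≈ 755.1%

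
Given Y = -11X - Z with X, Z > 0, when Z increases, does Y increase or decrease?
Y decreases

Taking the partial derivative:
∂Y/∂Z = -1

∂Y/∂Z = -1 < 0 (assuming positive values)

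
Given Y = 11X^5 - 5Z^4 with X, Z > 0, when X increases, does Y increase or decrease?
Y increases

Taking the partial derivative:
∂Y/∂X = 55X^4

∂Y/∂X = 55X^4 > 0 (assuming positive values)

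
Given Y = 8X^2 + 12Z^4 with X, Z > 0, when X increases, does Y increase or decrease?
Y increases

Taking the partial derivative:
∂Y/∂X = 16X

∂Y/∂X = 16X > 0 (assuming positive values)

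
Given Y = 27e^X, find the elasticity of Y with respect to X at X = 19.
Elasticity = 19

Elasticity = (dY/dX) · (X/Y)

dY/dX = 27·e^X
At X = 19: dY/dX = 27·e^19, Y = 27·e^19

Elasticity = (27·e^19) · (19 / (27·e^19)) = 19

Interpretation: for a small percentage change in X, the percentage change in Y is approximately 19.00 times as large.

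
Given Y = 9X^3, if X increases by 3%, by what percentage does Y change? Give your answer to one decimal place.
9.3%

For Y = 9X^3:
If X → X(1 + 0.03)
Then Y → Y · (1 + 0.03)^3
     ≈ Y · 1.0927

Percentage change = ((1 + 0.03)^3 − 1) × 100% ≈ 9.3%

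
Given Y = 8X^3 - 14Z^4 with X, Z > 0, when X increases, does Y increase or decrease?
Y increases

Taking the partial derivative:
∂Y/∂X = 24X^2

∂Y/∂X = 24X^2 > 0 (assuming positive values)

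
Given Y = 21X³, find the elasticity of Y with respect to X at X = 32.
Elasticity = 3

Elasticity = (dY/dX) · (X/Y)

dY/dX = 63·X²
At X = 32: dY/dX = 64512, Y = 688128

Elasticity = 64512 · (32 / 688128) = 3

Interpretation: for a small percentage change in X, the percentage change in Y is approximately 3.00 times as large.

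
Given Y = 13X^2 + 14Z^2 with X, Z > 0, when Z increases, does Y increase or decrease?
Y increases

Taking the partial derivative:
∂Y/∂Z = 28Z

∂Y/∂Z = 28Z > 0 (assuming positive values)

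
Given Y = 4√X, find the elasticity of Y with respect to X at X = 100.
Elasticity = 1/2

Elasticity = (dY/dX) · (X/Y)

dY/dX = 2/√X
At X = 100: dY/dX = 1/5, Y = 40

Elasticity = (1/5) · (100 / 40) = 1/2

Interpretation: for a small percentage change in X, the percentage change in Y is approximately 0.50 times as large.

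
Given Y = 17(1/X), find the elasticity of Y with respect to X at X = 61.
Elasticity = -1

Elasticity = (dY/dX) · (X/Y)

dY/dX = -17/X²
At X = 61: dY/dX = -17/3721, Y = 17/61

Elasticity = (-17/3721) · (61 / (17/61)) = -1

Interpretation: for a small percentage change in X, the percentage change in Y is approximately -1.00 times as large.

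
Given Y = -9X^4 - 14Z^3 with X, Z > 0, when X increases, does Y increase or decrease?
Y decreases

Taking the partial derivative:
∂Y/∂X = -36X^3

∂Y/∂X = -36X^3 < 0 (assuming positive values)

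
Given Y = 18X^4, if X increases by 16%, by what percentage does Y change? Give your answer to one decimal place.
81.1%

For Y = 18X^4:
If X → X(1 + 0.16)
Then Y → Y · (1 + 0.16)^4
     ≈ Y · 1.8106

Percentage change = ((1 + 0.16)^4 − 1) × 100% ≈ 81.1%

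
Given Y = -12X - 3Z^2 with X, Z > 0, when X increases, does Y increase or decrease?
Y decreases

Taking the partial derivative:
∂Y/∂X = -12

∂Y/∂X = -12 < 0 (assuming positive values)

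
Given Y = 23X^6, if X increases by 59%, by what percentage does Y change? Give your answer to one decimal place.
1515.8%

For Y = 23X^6:
If X → X(1 + 0.59)
Then Y → Y · (1 + 0.59)^6
     ≈ Y · 16.1578

Percentage change = ((1 + 0.59)^6 − 1) × 100% ≈ 1515.8%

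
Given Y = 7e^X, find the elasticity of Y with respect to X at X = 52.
Elasticity = 52

Elasticity = (dY/dX) · (X/Y)

dY/dX = 7·e^X
At X = 52: dY/dX = 7·e^52, Y = 7·e^52

Elasticity = (7·e^52) · (52 / (7·e^52)) = 52

Interpretation: for a small percentage change in X, the percentage change in Y is approximately 52.00 times as large.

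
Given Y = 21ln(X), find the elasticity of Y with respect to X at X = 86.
Elasticity = 1/ln(86) ≈ 0.2245

Elasticity = (dY/dX) · (X/Y)

dY/dX = 21/X
At X = 86: dY/dX = 21/86, Y = 21·ln(86)

Elasticity = (21/86) · (86 / (21·ln(86))) = 1/ln(86) ≈ 0.2245

Interpretation: for a small percentage change in X, the percentage change in Y is approximately 0.22 times as large.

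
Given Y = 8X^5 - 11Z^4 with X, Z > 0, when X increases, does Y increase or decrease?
Y increases

Taking the partial derivative:
∂Y/∂X = 40X^4

∂Y/∂X = 40X^4 > 0 (assuming positive values)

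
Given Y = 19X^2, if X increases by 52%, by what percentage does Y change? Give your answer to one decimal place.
131.0%

For Y = 19X^2:
If X → X(1 + 0.52)
Then Y → Y · (1 + 0.52)^2
     = Y · 2.3104

Percentage change = ((1 + 0.52)^2 − 1) × 100% ≈ 131.0%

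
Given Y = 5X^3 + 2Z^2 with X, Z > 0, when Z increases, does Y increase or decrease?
Y increases

Taking the partial derivative:
∂Y/∂Z = 4Z

∂Y/∂Z = 4Z > 0 (assuming positive values)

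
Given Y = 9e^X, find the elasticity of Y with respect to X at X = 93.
Elasticity = 93

Elasticity = (dY/dX) · (X/Y)

dY/dX = 9·e^X
At X = 93: dY/dX = 9·e^93, Y = 9·e^93

Elasticity = (9·e^93) · (93 / (9·e^93)) = 93

Interpretation: for a small percentage change in X, the percentage change in Y is approximately 93.00 times as large.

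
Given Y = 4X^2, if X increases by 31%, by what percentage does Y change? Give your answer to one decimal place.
71.6%

For Y = 4X^2:
If X → X(1 + 0.31)
Then Y → Y · (1 + 0.31)^2
     = Y · 1.7161

Percentage change = ((1 + 0.31)^2 − 1) × 100% ≈ 71.6%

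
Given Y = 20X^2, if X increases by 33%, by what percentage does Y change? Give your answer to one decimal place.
76.9%

For Y = 20X^2:
If X → X(1 + 0.33)
Then Y → Y · (1 + 0.33)^2
     = Y · 1.7689

Percentage change = ((1 + 0.33)^2 − 1) × 100% ≈ 76.9%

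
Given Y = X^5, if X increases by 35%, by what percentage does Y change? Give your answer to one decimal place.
348.4%

For Y = X^5:
If X → X(1 + 0.35)
Then Y → Y · (1 + 0.35)^5
     ≈ Y · 4.4840

Percentage change = ((1 + 0.35)^5 − 1) × 100% ≈ 348.4%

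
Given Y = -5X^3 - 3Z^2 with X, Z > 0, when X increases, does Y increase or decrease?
Y decreases

Taking the partial derivative:
∂Y/∂X = -15X^2

∂Y/∂X = -15X^2 < 0 (assuming positive values)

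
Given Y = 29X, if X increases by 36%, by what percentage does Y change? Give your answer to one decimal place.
36.0%

For Y = 29X:
If X → X(1 + 0.36)
Then Y → Y · (1 + 0.36)^1
     = Y · 1.3600

Percentage change = ((1 + 0.36)^1 − 1) × 100% = 36.0%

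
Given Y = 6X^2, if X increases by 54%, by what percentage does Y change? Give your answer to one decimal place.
137.2%

For Y = 6X^2:
If X → X(1 + 0.54)
Then Y → Y · (1 + 0.54)^2
     = Y · 2.3716

Percentage change = ((1 + 0.54)^2 − 1) × 100% ≈ 137.2%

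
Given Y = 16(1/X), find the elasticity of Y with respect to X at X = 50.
Elasticity = -1

Elasticity = (dY/dX) · (X/Y)

dY/dX = -16/X²
At X = 50: dY/dX = -4/625, Y = 8/25

Elasticity = (-4/625) · (50 / (8/25)) = -1

Interpretation: for a small percentage change in X, the percentage change in Y is approximately -1.00 times as large.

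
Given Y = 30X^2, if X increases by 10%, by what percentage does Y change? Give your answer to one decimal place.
21.0%

For Y = 30X^2:
If X → X(1 + 0.1)
Then Y → Y · (1 + 0.1)^2
     = Y · 1.2100

Percentage change = ((1 + 0.1)^2 − 1) × 100% = 21.0%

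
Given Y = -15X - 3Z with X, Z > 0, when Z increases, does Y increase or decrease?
Y decreases

Taking the partial derivative:
∂Y/∂Z = -3

∂Y/∂Z = -3 < 0 (assuming positive values)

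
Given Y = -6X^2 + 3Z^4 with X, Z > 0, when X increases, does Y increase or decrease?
Y decreases

Taking the partial derivative:
∂Y/∂X = -12X

∂Y/∂X = -12X < 0 (assuming positive values)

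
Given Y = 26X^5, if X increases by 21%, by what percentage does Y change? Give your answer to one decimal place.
159.4%

For Y = 26X^5:
If X → X(1 + 0.21)
Then Y → Y · (1 + 0.21)^5
     ≈ Y · 2.5937

Percentage change = ((1 + 0.21)^5 − 1) × 100% ≈ 159.4%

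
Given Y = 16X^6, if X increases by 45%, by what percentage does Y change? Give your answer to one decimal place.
829.4%

For Y = 16X^6:
If X → X(1 + 0.45)
Then Y → Y · (1 + 0.45)^6
     ≈ Y · 9.2941

Percentage change = ((1 + 0.45)^6 − 1) × 100% ≈ 829.4%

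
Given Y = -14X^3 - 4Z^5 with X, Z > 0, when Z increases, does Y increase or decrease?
Y decreases

Taking the partial derivative:
∂Y/∂Z = -20Z^4

∂Y/∂Z = -20Z^4 < 0 (assuming positive values)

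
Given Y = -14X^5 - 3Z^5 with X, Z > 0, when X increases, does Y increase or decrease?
Y decreases

Taking the partial derivative:
∂Y/∂X = -70X^4

∂Y/∂X = -70X^4 < 0 (assuming positive values)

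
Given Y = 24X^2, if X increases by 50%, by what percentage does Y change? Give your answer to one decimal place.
125.0%

For Y = 24X^2:
If X → X(1 + 0.5)
Then Y → Y · (1 + 0.5)^2
     = Y · 2.2500

Percentage change = ((1 + 0.5)^2 − 1) × 100% = 125.0%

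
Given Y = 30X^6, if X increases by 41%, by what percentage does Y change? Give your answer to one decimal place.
685.8%

For Y = 30X^6:
If X → X(1 + 0.41)
Then Y → Y · (1 + 0.41)^6
     ≈ Y · 7.8580

Percentage change = ((1 + 0.41)^6 − 1) × 100% ≈ 685.8%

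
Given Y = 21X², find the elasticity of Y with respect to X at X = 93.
Elasticity = 2

Elasticity = (dY/dX) · (X/Y)

dY/dX = 42·X
At X = 93: dY/dX = 3906, Y = 181629

Elasticity = 3906 · (93 / 181629) = 2

Interpretation: for a small percentage change in X, the percentage change in Y is approximately 2.00 times as large.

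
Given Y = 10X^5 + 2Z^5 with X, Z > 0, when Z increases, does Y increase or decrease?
Y increases

Taking the partial derivative:
∂Y/∂Z = 10Z^4

∂Y/∂Z = 10Z^4 > 0 (assuming positive values)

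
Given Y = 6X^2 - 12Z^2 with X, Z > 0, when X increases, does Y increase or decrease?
Y increases

Taking the partial derivative:
∂Y/∂X = 12X

∂Y/∂X = 12X > 0 (assuming positive values)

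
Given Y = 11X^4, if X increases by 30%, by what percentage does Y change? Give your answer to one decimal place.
185.6%

For Y = 11X^4:
If X → X(1 + 0.3)
Then Y → Y · (1 + 0.3)^4
     = Y · 2.8561

Percentage change = ((1 + 0.3)^4 − 1) × 100% ≈ 185.6%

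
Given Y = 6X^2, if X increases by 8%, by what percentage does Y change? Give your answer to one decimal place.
16.6%

For Y = 6X^2:
If X → X(1 + 0.08)
Then Y → Y · (1 + 0.08)^2
     = Y · 1.1664

Percentage change = ((1 + 0.08)^2 − 1) × 100% ≈ 16.6%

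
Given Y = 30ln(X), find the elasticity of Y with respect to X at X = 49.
Elasticity = 1/ln(49) ≈ 0.2569

Elasticity = (dY/dX) · (X/Y)

dY/dX = 30/X
At X = 49: dY/dX = 30/49, Y = 30·ln(49)

Elasticity = (30/49) · (49 / (30·ln(49))) = 1/ln(49) ≈ 0.2569

Interpretation: for a small percentage change in X, the percentage change in Y is approximately 0.26 times as large.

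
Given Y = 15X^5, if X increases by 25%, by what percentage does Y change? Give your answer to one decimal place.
205.2%

For Y = 15X^5:
If X → X(1 + 0.25)
Then Y → Y · (1 + 0.25)^5
     ≈ Y · 3.0518

Percentage change = ((1 + 0.25)^5 − 1) × 100% ≈ 205.2%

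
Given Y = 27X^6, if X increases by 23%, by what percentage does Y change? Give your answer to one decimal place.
246.3%

For Y = 27X^6:
If X → X(1 + 0.23)
Then Y → Y · (1 + 0.23)^6
     ≈ Y · 3.4628

Percentage change = ((1 + 0.23)^6 − 1) × 100% ≈ 246.3%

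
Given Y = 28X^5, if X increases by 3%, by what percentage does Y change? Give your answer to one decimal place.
15.9%

For Y = 28X^5:
If X → X(1 + 0.03)
Then Y → Y · (1 + 0.03)^5
     ≈ Y · 1.1593

Percentage change = ((1 + 0.03)^5 − 1) × 100% ≈ 15.9%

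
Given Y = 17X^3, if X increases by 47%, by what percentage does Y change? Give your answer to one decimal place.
217.7%

For Y = 17X^3:
If X → X(1 + 0.47)
Then Y → Y · (1 + 0.47)^3
     ≈ Y · 3.1765

Percentage change = ((1 + 0.47)^3 − 1) × 100% ≈ 217.7%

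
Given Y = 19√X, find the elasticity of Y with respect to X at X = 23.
Elasticity = 1/2

Elasticity = (dY/dX) · (X/Y)

dY/dX = 19/(2·√X)
At X = 23: dY/dX = 19·√23/46, Y = 19·√23

Elasticity = (19·√23/46) · (23 / (19·√23)) = 1/2

Interpretation: for a small percentage change in X, the percentage change in Y is approximately 0.50 times as large.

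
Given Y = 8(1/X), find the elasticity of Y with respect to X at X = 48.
Elasticity = -1

Elasticity = (dY/dX) · (X/Y)

dY/dX = -8/X²
At X = 48: dY/dX = -1/288, Y = 1/6

Elasticity = (-1/288) · (48 / (1/6)) = -1

Interpretation: for a small percentage change in X, the percentage change in Y is approximately -1.00 times as large.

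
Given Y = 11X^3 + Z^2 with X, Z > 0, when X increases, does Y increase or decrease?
Y increases

Taking the partial derivative:
∂Y/∂X = 33X^2

∂Y/∂X = 33X^2 > 0 (assuming positive values)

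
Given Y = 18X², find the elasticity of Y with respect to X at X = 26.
Elasticity = 2

Elasticity = (dY/dX) · (X/Y)

dY/dX = 36·X
At X = 26: dY/dX = 936, Y = 12168

Elasticity = 936 · (26 / 12168) = 2

Interpretation: for a small percentage change in X, the percentage change in Y is approximately 2.00 times as large.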